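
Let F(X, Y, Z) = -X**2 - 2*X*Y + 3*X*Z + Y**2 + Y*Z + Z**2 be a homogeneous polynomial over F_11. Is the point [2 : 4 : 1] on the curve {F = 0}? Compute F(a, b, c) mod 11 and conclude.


F(2,4,1) ≡ 7 (mod 11); P is NOT on the curve.

Evaluate F(2, 4, 1) term-by-term (mod 11).
  -X**2 ↦ -1·4·1·1 = -4
  -2*X*Y ↦ -2·2·4·1 = -16
  3*X*Z ↦ 3·2·1·1 = 6
  Y**2 ↦ 1·1·16·1 = 16
  Y*Z ↦ 1·1·4·1 = 4
  Z**2 ↦ 1·1·1·1 = 1
Sum: F(2, 4, 1) = (-4) + (-16) + (6) + (16) + (4) + (1) = 7.
Reducing mod 11: 7 ≡ 7 (mod 11).
Since F(a, b, c) ≡ 7 ≠ 0 (mod 11), P does NOT lie on the curve.


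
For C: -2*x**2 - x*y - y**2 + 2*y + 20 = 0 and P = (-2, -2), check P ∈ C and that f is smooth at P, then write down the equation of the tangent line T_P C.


Tangent line at P: 10*x + 8*y + 36 = 0.

Step 1: f(-2, -2) = 0, so P lies on C.
Step 2: partial derivatives
  f_x(x, y) = -4*x - y, f_y(x, y) = -x - 2*y + 2.
  f_x(P) = 10, f_y(P) = 8 (gradient nonzero, so P is smooth).
Step 3: tangent line at P: 10·(x − -2) + 8·(y − -2) = 0.
Expanding: 10*x + 8*y + 36 = 0.


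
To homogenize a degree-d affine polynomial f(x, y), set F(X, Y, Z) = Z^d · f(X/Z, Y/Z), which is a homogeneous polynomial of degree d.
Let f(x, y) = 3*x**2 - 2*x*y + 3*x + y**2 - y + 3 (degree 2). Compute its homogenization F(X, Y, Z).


F(X, Y, Z) = 3*X**2 - 2*X*Y + 3*X*Z + Y**2 - Y*Z + 3*Z**2

deg(f) = 2.
Substitute x = X/Z, y = Y/Z into f, then multiply by Z^2.
  monomial 3·x^2·y^0 ↦ 3·X^2·Y^0·Z^0.
  monomial -2·x^1·y^1 ↦ -2·X^1·Y^1·Z^0.
  monomial 3·x^1·y^0 ↦ 3·X^1·Y^0·Z^1.
  monomial 1·x^0·y^2 ↦ 1·X^0·Y^2·Z^0.
  monomial -1·x^0·y^1 ↦ -1·X^0·Y^1·Z^1.
  monomial 3·x^0·y^0 ↦ 3·X^0·Y^0·Z^2.
Collecting: F(X, Y, Z) = 3*X**2 - 2*X*Y + 3*X*Z + Y**2 - Y*Z + 3*Z**2.


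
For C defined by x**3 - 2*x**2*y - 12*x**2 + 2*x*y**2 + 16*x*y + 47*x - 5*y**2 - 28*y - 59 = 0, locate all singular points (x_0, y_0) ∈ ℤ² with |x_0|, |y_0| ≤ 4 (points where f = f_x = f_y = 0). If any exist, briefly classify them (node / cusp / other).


Singular points: {(3, -1)}; classification: node.

Compute partial derivatives:
  f_x = 3*x**2 - 4*x*y - 24*x + 2*y**2 + 16*y + 47.
  f_y = -2*x**2 + 4*x*y + 16*x - 10*y - 28.
Scan x_0 ∈ {−4, ..., 4}. For each x_0, f_y(x_0, y) is a polynomial in y; find its integer roots y ∈ {−4, ..., 4}, then test f_x and f at those candidates.
  x = -4: f_y(-4, y) = -26*y - 124; no integer root y with |y| ≤ 4.
  x = -3: f_y(-3, y) = -22*y - 94; no integer root y with |y| ≤ 4.
  x = -2: f_y(-2, y) = -18*y - 68; no integer root y with |y| ≤ 4.
  x = -1: f_y(-1, y) = -14*y - 46; no integer root y with |y| ≤ 4.
  x = 0: f_y(0, y) = -10*y - 28; no integer root y with |y| ≤ 4.
  x = 1: f_y(1, y) = -6*y - 14; no integer root y with |y| ≤ 4.
  x = 2: f_y(2, y) = -2*y - 4; vanishes at y ∈ {-2}. (2, -2): f_x = 3 ≠ 0.
  x = 3: f_y(3, y) = 2*y + 2; vanishes at y ∈ {-1}. (3, -1): f_x = 0, f = 0 — SINGULAR.
  x = 4: f_y(4, y) = 6*y + 4; no integer root y with |y| ≤ 4.
Only singular point on the grid: (3, -1).
Classify: substitute x = 3 + u, y = -1 + v and expand: f = u**3 - 2*u**2*v - u**2 + 2*u*v**2 + v**2.
No constant or linear terms (consistent with a singular point). Quadratic part: -u**2 + v**2. Cubic part: u**3 - 2*u**2*v + 2*u*v**2.
The quadratic part v**2 - u**2 = (v − u)(v + u) splits into two distinct linear factors, so there are two distinct tangent lines y − -1 = ±(x − 3) — this is a node (ordinary double point).
Classification: node.


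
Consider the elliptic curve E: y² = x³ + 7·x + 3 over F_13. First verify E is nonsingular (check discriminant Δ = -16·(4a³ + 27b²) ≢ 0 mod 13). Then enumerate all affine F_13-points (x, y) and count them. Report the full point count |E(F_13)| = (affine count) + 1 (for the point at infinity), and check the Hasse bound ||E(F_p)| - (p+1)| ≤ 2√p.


Affine points = {(0, 4), (0, 9), (2, 5), (2, 8), (3, 5), (3, 8), (4, 2), (4, 11), (6, 1), (6, 12), (8, 5), (8, 8)}; affine count = 12; |E(F_13)| = 13.

Discriminant check: Δ ∝ 4a³ + 27b² = 4·7³ + 27·3² = 4·343 + 27·9 ≡ 3 (mod 13). Nonzero ⇒ E is nonsingular.
For each x ∈ F_13, compute rhs = x³ + 7·x + 3 mod 13, then count y ∈ F_13 with y² ≡ rhs.
  x = 0: rhs = 3, matching y values: 4, 9 (2 points).
  x = 1: rhs = 11, matching y values: none (0 points).
  x = 2: rhs = 12, matching y values: 5, 8 (2 points).
  x = 3: rhs = 12, matching y values: 5, 8 (2 points).
  x = 4: rhs = 4, matching y values: 2, 11 (2 points).
  x = 5: rhs = 7, matching y values: none (0 points).
  x = 6: rhs = 1, matching y values: 1, 12 (2 points).
  x = 7: rhs = 5, matching y values: none (0 points).
  x = 8: rhs = 12, matching y values: 5, 8 (2 points).
  x = 9: rhs = 2, matching y values: none (0 points).
  x = 10: rhs = 7, matching y values: none (0 points).
  x = 11: rhs = 7, matching y values: none (0 points).
  x = 12: rhs = 8, matching y values: none (0 points).
Total affine count: 12.
Full point count |E(F_13)| = 12 + 1 = 13.
Hasse bound: |13 − (13+1)| = |-1| = 1 ≤ 2√13 ≈ 7.2111 ✓.


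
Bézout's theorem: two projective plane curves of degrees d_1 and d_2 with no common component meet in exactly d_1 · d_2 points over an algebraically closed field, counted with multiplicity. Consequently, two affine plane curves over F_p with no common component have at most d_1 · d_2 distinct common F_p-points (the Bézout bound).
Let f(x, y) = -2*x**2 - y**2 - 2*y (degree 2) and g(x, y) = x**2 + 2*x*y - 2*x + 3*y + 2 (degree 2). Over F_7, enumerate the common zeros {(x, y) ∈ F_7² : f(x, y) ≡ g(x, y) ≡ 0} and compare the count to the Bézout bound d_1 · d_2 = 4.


Common zeros: {(3, 1), (4, 1)}; count = 2; Bézout bound = 4.

deg(f) = 2, deg(g) = 2, so Bézout bound = 4.
Scan x ∈ F_7. For each x, list the y ∈ F_7 with f(x, y) ≡ 0 and those with g(x, y) ≡ 0 (mod 7); the common zeros in that column are the intersection.
  x = 0: f ≡ 0 at y ∈ {0, 5}; g ≡ 0 at y ∈ {4}; common: ∅.
  x = 1: f ≡ 0 at y ∈ ∅; g ≡ 0 at y ∈ {4}; common: ∅.
  x = 2: f ≡ 0 at y ∈ {6}; g ≡ 0 at y ∈ ∅; common: ∅.
  x = 3: f ≡ 0 at y ∈ {1, 4}; g ≡ 0 at y ∈ {1}; common: {1}.
  x = 4: f ≡ 0 at y ∈ {1, 4}; g ≡ 0 at y ∈ {1}; common: {1}.
  x = 5: f ≡ 0 at y ∈ {6}; g ≡ 0 at y ∈ {3}; common: ∅.
  x = 6: f ≡ 0 at y ∈ ∅; g ≡ 0 at y ∈ {2}; common: ∅.
Collecting: common zeros = {(3, 1), (4, 1)}, so the count is 2.
Comparison with the Bézout bound: 2 ≤ 4 = deg(f)·deg(g), as expected for curves with no common component (the affine F_7-count falls short of the bound because intersections may lie at infinity, over extension fields, or carry multiplicity).


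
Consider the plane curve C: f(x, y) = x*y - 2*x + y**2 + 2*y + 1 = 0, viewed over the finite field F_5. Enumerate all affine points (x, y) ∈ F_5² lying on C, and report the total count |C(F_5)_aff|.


Affine F_5-points: {(0, 4), (3, 0), (4, 1), (4, 3)}; count = 4.

For each of the 25 pairs (x, y) ∈ F_5², evaluate f(x, y) mod 5. Record the zeros.
  x = 0: [0↦1, 1↦4, 2↦4, 3↦1, 4↦0]  zeros at y ∈ {4}
  x = 1: [0↦4, 1↦3, 2↦4, 3↦2, 4↦2]  zeros at y ∈ ∅
  x = 2: [0↦2, 1↦2, 2↦4, 3↦3, 4↦4]  zeros at y ∈ ∅
  x = 3: [0↦0, 1↦1, 2↦4, 3↦4, 4↦1]  zeros at y ∈ {0}
  x = 4: [0↦3, 1↦0, 2↦4, 3↦0, 4↦3]  zeros at y ∈ {1, 3}
Collecting zeros: affine points = {(0, 4), (3, 0), (4, 1), (4, 3)}.
Total count |C(F_5)_aff| = 4.


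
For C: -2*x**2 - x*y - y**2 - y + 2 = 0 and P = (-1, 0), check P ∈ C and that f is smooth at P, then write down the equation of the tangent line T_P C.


Tangent line at P: 4*x + 4 = 0.

Step 1: f(-1, 0) = 0, so P lies on C.
Step 2: partial derivatives
  f_x(x, y) = -4*x - y, f_y(x, y) = -x - 2*y - 1.
  f_x(P) = 4, f_y(P) = 0 (gradient nonzero, so P is smooth).
Step 3: tangent line at P: 4·(x − -1) + 0·(y − 0) = 0.
Expanding: 4*x + 4 = 0.


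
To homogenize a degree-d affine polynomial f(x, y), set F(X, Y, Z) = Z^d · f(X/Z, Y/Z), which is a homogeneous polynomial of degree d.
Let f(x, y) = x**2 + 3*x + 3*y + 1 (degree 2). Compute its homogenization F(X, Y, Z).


F(X, Y, Z) = X**2 + 3*X*Z + 3*Y*Z + Z**2

deg(f) = 2.
Substitute x = X/Z, y = Y/Z into f, then multiply by Z^2.
  monomial 1·x^2·y^0 ↦ 1·X^2·Y^0·Z^0.
  monomial 3·x^1·y^0 ↦ 3·X^1·Y^0·Z^1.
  monomial 3·x^0·y^1 ↦ 3·X^0·Y^1·Z^1.
  monomial 1·x^0·y^0 ↦ 1·X^0·Y^0·Z^2.
Collecting: F(X, Y, Z) = X**2 + 3*X*Z + 3*Y*Z + Z**2.


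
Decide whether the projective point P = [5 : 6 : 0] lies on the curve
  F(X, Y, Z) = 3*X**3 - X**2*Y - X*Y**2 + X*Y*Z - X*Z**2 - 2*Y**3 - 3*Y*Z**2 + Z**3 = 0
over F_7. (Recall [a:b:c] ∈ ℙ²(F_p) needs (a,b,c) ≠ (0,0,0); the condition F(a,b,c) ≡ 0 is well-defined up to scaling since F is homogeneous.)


F(5,6,0) ≡ 5 (mod 7); P is NOT on the curve.

Evaluate F(5, 6, 0) term-by-term (mod 7).
  3*X**3 ↦ 3·125·1·1 = 375
  -X**2*Y ↦ -1·25·6·1 = -150
  -X*Y**2 ↦ -1·5·36·1 = -180
  X*Y*Z ↦ 1·5·6·0 = 0
  -X*Z**2 ↦ -1·5·1·0 = 0
  -2*Y**3 ↦ -2·1·216·1 = -432
  -3*Y*Z**2 ↦ -3·1·6·0 = 0
  Z**3 ↦ 1·1·1·0 = 0
Sum: F(5, 6, 0) = (375) + (-150) + (-180) + (0) + (0) + (-432) + (0) + (0) = -387.
Reducing mod 7: -387 ≡ 5 (mod 7).
Since F(a, b, c) ≡ 5 ≠ 0 (mod 7), P does NOT lie on the curve.


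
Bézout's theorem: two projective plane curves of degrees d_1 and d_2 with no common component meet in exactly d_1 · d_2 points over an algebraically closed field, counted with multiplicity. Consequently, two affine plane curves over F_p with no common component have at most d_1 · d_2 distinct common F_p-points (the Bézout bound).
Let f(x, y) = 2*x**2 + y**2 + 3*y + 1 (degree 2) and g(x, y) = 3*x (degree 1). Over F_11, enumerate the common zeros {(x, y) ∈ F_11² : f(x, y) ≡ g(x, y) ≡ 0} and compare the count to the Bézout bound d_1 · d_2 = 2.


Common zeros: {(0, 2), (0, 6)}; count = 2; Bézout bound = 2.

deg(f) = 2, deg(g) = 1, so Bézout bound = 2.
Scan x ∈ F_11. For each x, list the y ∈ F_11 with f(x, y) ≡ 0 and those with g(x, y) ≡ 0 (mod 11); the common zeros in that column are the intersection.
  x = 0: f ≡ 0 at y ∈ {2, 6}; g ≡ 0 at y ∈ {0, 1, 2, 3, 4, 5, 6, 7, 8, 9, 10}; common: {2, 6}.
  x = 1: f ≡ 0 at y ∈ ∅; g ≡ 0 at y ∈ ∅; common: ∅.
  x = 2: f ≡ 0 at y ∈ ∅; g ≡ 0 at y ∈ ∅; common: ∅.
  x = 3: f ≡ 0 at y ∈ ∅; g ≡ 0 at y ∈ ∅; common: ∅.
  x = 4: f ≡ 0 at y ∈ {0, 8}; g ≡ 0 at y ∈ ∅; common: ∅.
  x = 5: f ≡ 0 at y ∈ {1, 7}; g ≡ 0 at y ∈ ∅; common: ∅.
  x = 6: f ≡ 0 at y ∈ {1, 7}; g ≡ 0 at y ∈ ∅; common: ∅.
  x = 7: f ≡ 0 at y ∈ {0, 8}; g ≡ 0 at y ∈ ∅; common: ∅.
  x = 8: f ≡ 0 at y ∈ ∅; g ≡ 0 at y ∈ ∅; common: ∅.
  x = 9: f ≡ 0 at y ∈ ∅; g ≡ 0 at y ∈ ∅; common: ∅.
  x = 10: f ≡ 0 at y ∈ ∅; g ≡ 0 at y ∈ ∅; common: ∅.
Collecting: common zeros = {(0, 2), (0, 6)}, so the count is 2.
Comparison with the Bézout bound: 2 ≤ 2 = deg(f)·deg(g), as expected for curves with no common component (the bound is attained).


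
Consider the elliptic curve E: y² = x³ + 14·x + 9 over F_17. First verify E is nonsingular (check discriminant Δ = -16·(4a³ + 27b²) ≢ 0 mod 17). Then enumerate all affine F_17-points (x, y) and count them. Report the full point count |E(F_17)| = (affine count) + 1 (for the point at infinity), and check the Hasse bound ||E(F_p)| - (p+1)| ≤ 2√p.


Affine points = {(0, 3), (0, 14), (5, 0), (7, 5), (7, 12), (8, 2), (8, 15), (11, 7), (11, 10), (12, 1), (12, 16), (13, 5), (13, 12), (14, 5), (14, 12)}; affine count = 15; |E(F_17)| = 16.

Discriminant check: Δ ∝ 4a³ + 27b² = 4·14³ + 27·9² = 4·2744 + 27·81 ≡ 5 (mod 17). Nonzero ⇒ E is nonsingular.
For each x ∈ F_17, compute rhs = x³ + 14·x + 9 mod 17, then count y ∈ F_17 with y² ≡ rhs.
  x = 0: rhs = 9, matching y values: 3, 14 (2 points).
  x = 1: rhs = 7, matching y values: none (0 points).
  x = 2: rhs = 11, matching y values: none (0 points).
  x = 3: rhs = 10, matching y values: none (0 points).
  x = 4: rhs = 10, matching y values: none (0 points).
  x = 5: rhs = 0, matching y values: 0 (1 points).
  x = 6: rhs = 3, matching y values: none (0 points).
  x = 7: rhs = 8, matching y values: 5, 12 (2 points).
  x = 8: rhs = 4, matching y values: 2, 15 (2 points).
  x = 9: rhs = 14, matching y values: none (0 points).
  x = 10: rhs = 10, matching y values: none (0 points).
  x = 11: rhs = 15, matching y values: 7, 10 (2 points).
  x = 12: rhs = 1, matching y values: 1, 16 (2 points).
  x = 13: rhs = 8, matching y values: 5, 12 (2 points).
  x = 14: rhs = 8, matching y values: 5, 12 (2 points).
  x = 15: rhs = 7, matching y values: none (0 points).
  x = 16: rhs = 11, matching y values: none (0 points).
Total affine count: 15.
Full point count |E(F_17)| = 15 + 1 = 16.
Hasse bound: |16 − (17+1)| = |-2| = 2 ≤ 2√17 ≈ 8.2462 ✓.


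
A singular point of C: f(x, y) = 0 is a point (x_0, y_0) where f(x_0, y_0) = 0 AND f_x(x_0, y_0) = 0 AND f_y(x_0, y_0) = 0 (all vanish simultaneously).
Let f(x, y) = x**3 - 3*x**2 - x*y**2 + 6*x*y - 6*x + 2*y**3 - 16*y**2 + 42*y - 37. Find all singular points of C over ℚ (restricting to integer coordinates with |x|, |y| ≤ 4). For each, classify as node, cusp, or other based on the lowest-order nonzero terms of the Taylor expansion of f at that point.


Singular points: {(1, 3)}; classification: cusp.

Compute partial derivatives:
  f_x = 3*x**2 - 6*x - y**2 + 6*y - 6.
  f_y = -2*x*y + 6*x + 6*y**2 - 32*y + 42.
Scan x_0 ∈ {−4, ..., 4}. For each x_0, f_y(x_0, y) is a polynomial in y; find its integer roots y ∈ {−4, ..., 4}, then test f_x and f at those candidates.
  x = -4: f_y(-4, y) = 6*y**2 - 24*y + 18; vanishes at y ∈ {1, 3}. (-4, 1): f_x = 71 ≠ 0; (-4, 3): f_x = 75 ≠ 0.
  x = -3: f_y(-3, y) = 6*y**2 - 26*y + 24; vanishes at y ∈ {3}. (-3, 3): f_x = 48 ≠ 0.
  x = -2: f_y(-2, y) = 6*y**2 - 28*y + 30; vanishes at y ∈ {3}. (-2, 3): f_x = 27 ≠ 0.
  x = -1: f_y(-1, y) = 6*y**2 - 30*y + 36; vanishes at y ∈ {2, 3}. (-1, 2): f_x = 11 ≠ 0; (-1, 3): f_x = 12 ≠ 0.
  x = 0: f_y(0, y) = 6*y**2 - 32*y + 42; vanishes at y ∈ {3}. (0, 3): f_x = 3 ≠ 0.
  x = 1: f_y(1, y) = 6*y**2 - 34*y + 48; vanishes at y ∈ {3}. (1, 3): f_x = 0, f = 0 — SINGULAR.
  x = 2: f_y(2, y) = 6*y**2 - 36*y + 54; vanishes at y ∈ {3}. (2, 3): f_x = 3 ≠ 0.
  x = 3: f_y(3, y) = 6*y**2 - 38*y + 60; vanishes at y ∈ {3}. (3, 3): f_x = 12 ≠ 0.
  x = 4: f_y(4, y) = 6*y**2 - 40*y + 66; vanishes at y ∈ {3}. (4, 3): f_x = 27 ≠ 0.
Only singular point on the grid: (1, 3).
Classify: substitute x = 1 + u, y = 3 + v and expand: f = u**3 - u*v**2 + 2*v**3 + v**2.
No constant or linear terms (consistent with a singular point). Quadratic part: v**2. Cubic part: u**3 - u*v**2 + 2*v**3.
The quadratic part v**2 is a perfect square, so there is a single (double) tangent line v = 0, i.e. y = 3. Restricting the cubic part to that line (v = 0) leaves u**3 ≠ 0, so f is not divisible by v and the branch is v² ≈ -u**3 to lowest order — this is a cusp.
Classification: cusp.


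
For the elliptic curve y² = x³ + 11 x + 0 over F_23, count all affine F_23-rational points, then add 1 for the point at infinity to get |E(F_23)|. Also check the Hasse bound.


Affine points = {(0, 0), (1, 9), (1, 14), (4, 4), (4, 19), (6, 11), (6, 12), (7, 11), (7, 12), (8, 5), (8, 18), (9, 0), (10, 11), (10, 12), (11, 7), (11, 16), (14, 0), (18, 2), (18, 21), (20, 3), (20, 20), (21, 4), (21, 19)}; affine count = 23; |E(F_23)| = 24.

Discriminant check: Δ ∝ 4a³ + 27b² = 4·11³ + 27·0² = 4·1331 + 27·0 ≡ 11 (mod 23). Nonzero ⇒ E is nonsingular.
For each x ∈ F_23, compute rhs = x³ + 11·x + 0 mod 23, then count y ∈ F_23 with y² ≡ rhs.
  x = 0: rhs = 0, matching y values: 0 (1 points).
  x = 1: rhs = 12, matching y values: 9, 14 (2 points).
  x = 2: rhs = 7, matching y values: none (0 points).
  x = 3: rhs = 14, matching y values: none (0 points).
  x = 4: rhs = 16, matching y values: 4, 19 (2 points).
  x = 5: rhs = 19, matching y values: none (0 points).
  x = 6: rhs = 6, matching y values: 11, 12 (2 points).
  x = 7: rhs = 6, matching y values: 11, 12 (2 points).
  x = 8: rhs = 2, matching y values: 5, 18 (2 points).
  x = 9: rhs = 0, matching y values: 0 (1 points).
  x = 10: rhs = 6, matching y values: 11, 12 (2 points).
  x = 11: rhs = 3, matching y values: 7, 16 (2 points).
  x = 12: rhs = 20, matching y values: none (0 points).
  x = 13: rhs = 17, matching y values: none (0 points).
  x = 14: rhs = 0, matching y values: 0 (1 points).
  x = 15: rhs = 21, matching y values: none (0 points).
  x = 16: rhs = 17, matching y values: none (0 points).
  x = 17: rhs = 17, matching y values: none (0 points).
  x = 18: rhs = 4, matching y values: 2, 21 (2 points).
  x = 19: rhs = 7, matching y values: none (0 points).
  x = 20: rhs = 9, matching y values: 3, 20 (2 points).
  x = 21: rhs = 16, matching y values: 4, 19 (2 points).
  x = 22: rhs = 11, matching y values: none (0 points).
Total affine count: 23.
Full point count |E(F_23)| = 23 + 1 = 24.
Hasse bound: |24 − (23+1)| = |0| = 0 ≤ 2√23 ≈ 9.5917 ✓.


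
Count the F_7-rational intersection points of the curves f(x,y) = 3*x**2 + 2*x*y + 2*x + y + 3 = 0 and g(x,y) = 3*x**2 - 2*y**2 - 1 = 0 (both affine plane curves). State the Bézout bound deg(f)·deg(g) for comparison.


Common zeros: ∅; count = 0; Bézout bound = 4.

deg(f) = 2, deg(g) = 2, so Bézout bound = 4.
Scan x ∈ F_7. For each x, list the y ∈ F_7 with f(x, y) ≡ 0 and those with g(x, y) ≡ 0 (mod 7); the common zeros in that column are the intersection.
  x = 0: f ≡ 0 at y ∈ {4}; g ≡ 0 at y ∈ ∅; common: ∅.
  x = 1: f ≡ 0 at y ∈ {2}; g ≡ 0 at y ∈ {1, 6}; common: ∅.
  x = 2: f ≡ 0 at y ∈ {6}; g ≡ 0 at y ∈ {3, 4}; common: ∅.
  x = 3: f ≡ 0 at y ∈ ∅; g ≡ 0 at y ∈ ∅; common: ∅.
  x = 4: f ≡ 0 at y ∈ {2}; g ≡ 0 at y ∈ ∅; common: ∅.
  x = 5: f ≡ 0 at y ∈ {6}; g ≡ 0 at y ∈ {3, 4}; common: ∅.
  x = 6: f ≡ 0 at y ∈ {4}; g ≡ 0 at y ∈ {1, 6}; common: ∅.
Collecting: common zeros = ∅, so the count is 0.
Comparison with the Bézout bound: 0 ≤ 4 = deg(f)·deg(g), as expected for curves with no common component (the affine F_7-count falls short of the bound because intersections may lie at infinity, over extension fields, or carry multiplicity).


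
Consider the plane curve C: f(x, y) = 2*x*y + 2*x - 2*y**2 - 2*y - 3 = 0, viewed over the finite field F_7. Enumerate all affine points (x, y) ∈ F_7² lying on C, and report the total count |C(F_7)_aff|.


Affine F_7-points: {(0, 1), (0, 5), (5, 0), (5, 4), (6, 2), (6, 3)}; count = 6.

For each of the 49 pairs (x, y) ∈ F_7², evaluate f(x, y) mod 7. Record the zeros.
  x = 0: [0↦4, 1↦0, 2↦6, 3↦1, 4↦6, 5↦0, 6↦4]  zeros at y ∈ {1, 5}
  x = 1: [0↦6, 1↦4, 2↦5, 3↦2, 4↦2, 5↦5, 6↦4]  zeros at y ∈ ∅
  x = 2: [0↦1, 1↦1, 2↦4, 3↦3, 4↦5, 5↦3, 6↦4]  zeros at y ∈ ∅
  x = 3: [0↦3, 1↦5, 2↦3, 3↦4, 4↦1, 5↦1, 6↦4]  zeros at y ∈ ∅
  x = 4: [0↦5, 1↦2, 2↦2, 3↦5, 4↦4, 5↦6, 6↦4]  zeros at y ∈ ∅
  x = 5: [0↦0, 1↦6, 2↦1, 3↦6, 4↦0, 5↦4, 6↦4]  zeros at y ∈ {0, 4}
  x = 6: [0↦2, 1↦3, 2↦0, 3↦0, 4↦3, 5↦2, 6↦4]  zeros at y ∈ {2, 3}
Collecting zeros: affine points = {(0, 1), (0, 5), (5, 0), (5, 4), (6, 2), (6, 3)}.
Total count |C(F_7)_aff| = 6.


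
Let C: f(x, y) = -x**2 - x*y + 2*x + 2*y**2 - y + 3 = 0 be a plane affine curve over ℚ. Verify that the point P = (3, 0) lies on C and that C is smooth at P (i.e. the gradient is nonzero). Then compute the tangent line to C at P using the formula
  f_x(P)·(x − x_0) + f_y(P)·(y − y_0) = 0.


Tangent line at P: -4*x - 4*y + 12 = 0.

Step 1: f(3, 0) = 0, so P lies on C.
Step 2: partial derivatives
  f_x(x, y) = -2*x - y + 2, f_y(x, y) = -x + 4*y - 1.
  f_x(P) = -4, f_y(P) = -4 (gradient nonzero, so P is smooth).
Step 3: tangent line at P: -4·(x − 3) + -4·(y − 0) = 0.
Expanding: -4*x - 4*y + 12 = 0.


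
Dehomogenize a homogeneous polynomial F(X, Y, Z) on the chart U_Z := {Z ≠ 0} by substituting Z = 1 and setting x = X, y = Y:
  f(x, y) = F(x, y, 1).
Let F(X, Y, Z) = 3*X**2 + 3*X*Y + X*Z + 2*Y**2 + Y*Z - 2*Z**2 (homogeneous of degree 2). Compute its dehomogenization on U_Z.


f(x, y) = 3*x**2 + 3*x*y + x + 2*y**2 + y - 2

On U_Z we set Z = 1. Each monomial c·X^i·Y^j·Z^k in F becomes c·x^i·y^j·1^k = c·x^i·y^j.
Substituting Z = 1: F(X, Y, 1) = 3*x**2 + 3*x*y + x + 2*y**2 + y - 2.
Note: deg(f) ≤ deg(F) = 2; strict inequality happens when F is divisible by Z (lost terms).


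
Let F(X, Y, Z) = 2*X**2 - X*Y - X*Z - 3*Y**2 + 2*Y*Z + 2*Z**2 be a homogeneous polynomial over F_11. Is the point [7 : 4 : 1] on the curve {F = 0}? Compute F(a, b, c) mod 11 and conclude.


F(7,4,1) ≡ 3 (mod 11); P is NOT on the curve.

Evaluate F(7, 4, 1) term-by-term (mod 11).
  2*X**2 ↦ 2·49·1·1 = 98
  -X*Y ↦ -1·7·4·1 = -28
  -X*Z ↦ -1·7·1·1 = -7
  -3*Y**2 ↦ -3·1·16·1 = -48
  2*Y*Z ↦ 2·1·4·1 = 8
  2*Z**2 ↦ 2·1·1·1 = 2
Sum: F(7, 4, 1) = (98) + (-28) + (-7) + (-48) + (8) + (2) = 25.
Reducing mod 11: 25 ≡ 3 (mod 11).
Since F(a, b, c) ≡ 3 ≠ 0 (mod 11), P does NOT lie on the curve.


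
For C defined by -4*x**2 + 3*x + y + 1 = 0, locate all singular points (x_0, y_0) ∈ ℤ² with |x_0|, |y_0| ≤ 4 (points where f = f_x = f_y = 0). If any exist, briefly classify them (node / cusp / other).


No singular points in the scanned grid; C is smooth there.

Compute partial derivatives:
  f_x = 3 - 8*x.
  f_y = 1.
f_y = 1 is a nonzero constant, so f_y never vanishes: no point (x, y) can satisfy f = f_x = f_y = 0. In particular no (x, y) ∈ {−4, ..., 4}² is singular; the curve is smooth.


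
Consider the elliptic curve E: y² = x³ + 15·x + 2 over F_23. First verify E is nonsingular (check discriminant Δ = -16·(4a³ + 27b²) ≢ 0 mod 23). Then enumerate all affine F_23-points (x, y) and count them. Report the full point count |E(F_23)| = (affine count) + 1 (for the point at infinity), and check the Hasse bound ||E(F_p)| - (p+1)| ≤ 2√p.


Affine points = {(0, 5), (0, 18), (1, 8), (1, 15), (5, 8), (5, 15), (6, 3), (6, 20), (7, 6), (7, 17), (8, 6), (8, 17), (10, 5), (10, 18), (11, 7), (11, 16), (12, 1), (12, 22), (13, 5), (13, 18), (14, 9), (14, 14), (17, 8), (17, 15), (18, 3), (18, 20), (19, 4), (19, 19), (22, 3), (22, 20)}; affine count = 30; |E(F_23)| = 31.

Discriminant check: Δ ∝ 4a³ + 27b² = 4·15³ + 27·2² = 4·3375 + 27·4 ≡ 15 (mod 23). Nonzero ⇒ E is nonsingular.
For each x ∈ F_23, compute rhs = x³ + 15·x + 2 mod 23, then count y ∈ F_23 with y² ≡ rhs.
  x = 0: rhs = 2, matching y values: 5, 18 (2 points).
  x = 1: rhs = 18, matching y values: 8, 15 (2 points).
  x = 2: rhs = 17, matching y values: none (0 points).
  x = 3: rhs = 5, matching y values: none (0 points).
  x = 4: rhs = 11, matching y values: none (0 points).
  x = 5: rhs = 18, matching y values: 8, 15 (2 points).
  x = 6: rhs = 9, matching y values: 3, 20 (2 points).
  x = 7: rhs = 13, matching y values: 6, 17 (2 points).
  x = 8: rhs = 13, matching y values: 6, 17 (2 points).
  x = 9: rhs = 15, matching y values: none (0 points).
  x = 10: rhs = 2, matching y values: 5, 18 (2 points).
  x = 11: rhs = 3, matching y values: 7, 16 (2 points).
  x = 12: rhs = 1, matching y values: 1, 22 (2 points).
  x = 13: rhs = 2, matching y values: 5, 18 (2 points).
  x = 14: rhs = 12, matching y values: 9, 14 (2 points).
  x = 15: rhs = 14, matching y values: none (0 points).
  x = 16: rhs = 14, matching y values: none (0 points).
  x = 17: rhs = 18, matching y values: 8, 15 (2 points).
  x = 18: rhs = 9, matching y values: 3, 20 (2 points).
  x = 19: rhs = 16, matching y values: 4, 19 (2 points).
  x = 20: rhs = 22, matching y values: none (0 points).
  x = 21: rhs = 10, matching y values: none (0 points).
  x = 22: rhs = 9, matching y values: 3, 20 (2 points).
Total affine count: 30.
Full point count |E(F_23)| = 30 + 1 = 31.
Hasse bound: |31 − (23+1)| = |7| = 7 ≤ 2√23 ≈ 9.5917 ✓.


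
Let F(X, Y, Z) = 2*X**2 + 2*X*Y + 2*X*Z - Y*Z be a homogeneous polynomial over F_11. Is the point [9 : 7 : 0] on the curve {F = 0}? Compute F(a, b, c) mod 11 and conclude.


F(9,7,0) ≡ 2 (mod 11); P is NOT on the curve.

Evaluate F(9, 7, 0) term-by-term (mod 11).
  2*X**2 ↦ 2·81·1·1 = 162
  2*X*Y ↦ 2·9·7·1 = 126
  2*X*Z ↦ 2·9·1·0 = 0
  -Y*Z ↦ -1·1·7·0 = 0
Sum: F(9, 7, 0) = (162) + (126) + (0) + (0) = 288.
Reducing mod 11: 288 ≡ 2 (mod 11).
Since F(a, b, c) ≡ 2 ≠ 0 (mod 11), P does NOT lie on the curve.


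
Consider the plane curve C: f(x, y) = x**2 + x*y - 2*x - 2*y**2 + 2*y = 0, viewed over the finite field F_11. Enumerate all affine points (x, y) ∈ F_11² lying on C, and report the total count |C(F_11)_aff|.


Affine F_11-points: {(0, 0), (0, 1), (1, 1), (1, 6), (2, 0), (2, 2), (3, 3), (3, 5), (4, 4), (4, 10), (5, 4), (5, 5), (6, 6), (6, 9), (7, 3), (7, 7), (8, 8), (9, 2), (9, 9), (10, 7), (10, 10)}; count = 21.

For each of the 121 pairs (x, y) ∈ F_11², evaluate f(x, y) mod 11. Record the zeros.
  x = 0: [0↦0, 1↦0, 2↦7, 3↦10, 4↦9, 5↦4, 6↦6, 7↦4, 8↦9, 9↦10, 10↦7]  zeros at y ∈ {0, 1}
  x = 1: [0↦10, 1↦0, 2↦8, 3↦1, 4↦1, 5↦8, 6↦0, 7↦10, 8↦5, 9↦7, 10↦5]  zeros at y ∈ {1, 6}
  x = 2: [0↦0, 1↦2, 2↦0, 3↦5, 4↦6, 5↦3, 6↦7, 7↦7, 8↦3, 9↦6, 10↦5]  zeros at y ∈ {0, 2}
  x = 3: [0↦3, 1↦6, 2↦5, 3↦0, 4↦2, 5↦0, 6↦5, 7↦6, 8↦3, 9↦7, 10↦7]  zeros at y ∈ {3, 5}
  x = 4: [0↦8, 1↦1, 2↦1, 3↦8, 4↦0, 5↦10, 6↦5, 7↦7, 8↦5, 9↦10, 10↦0]  zeros at y ∈ {4, 10}
  x = 5: [0↦4, 1↦9, 2↦10, 3↦7, 4↦0, 5↦0, 6↦7, 7↦10, 8↦9, 9↦4, 10↦6]  zeros at y ∈ {4, 5}
  x = 6: [0↦2, 1↦8, 2↦10, 3↦8, 4↦2, 5↦3, 6↦0, 7↦4, 8↦4, 9↦0, 10↦3]  zeros at y ∈ {6, 9}
  x = 7: [0↦2, 1↦9, 2↦1, 3↦0, 4↦6, 5↦8, 6↦6, 7↦0, 8↦1, 9↦9, 10↦2]  zeros at y ∈ {3, 7}
  x = 8: [0↦4, 1↦1, 2↦5, 3↦5, 4↦1, 5↦4, 6↦3, 7↦9, 8↦0, 9↦9, 10↦3]  zeros at y ∈ {8}
  x = 9: [0↦8, 1↦6, 2↦0, 3↦1, 4↦9, 5↦2, 6↦2, 7↦9, 8↦1, 9↦0, 10↦6]  zeros at y ∈ {2, 9}
  x = 10: [0↦3, 1↦2, 2↦8, 3↦10, 4↦8, 5↦2, 6↦3, 7↦0, 8↦4, 9↦4, 10↦0]  zeros at y ∈ {7, 10}
Collecting zeros: affine points = {(0, 0), (0, 1), (1, 1), (1, 6), (2, 0), (2, 2), (3, 3), (3, 5), (4, 4), (4, 10), (5, 4), (5, 5), (6, 6), (6, 9), (7, 3), (7, 7), (8, 8), (9, 2), (9, 9), (10, 7), (10, 10)}.
Total count |C(F_11)_aff| = 21.


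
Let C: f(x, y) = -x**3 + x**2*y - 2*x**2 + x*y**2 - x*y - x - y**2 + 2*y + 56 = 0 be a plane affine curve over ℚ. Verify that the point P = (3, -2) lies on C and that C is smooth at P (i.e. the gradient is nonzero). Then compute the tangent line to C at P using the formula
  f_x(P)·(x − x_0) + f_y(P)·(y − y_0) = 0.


Tangent line at P: 138 - 46*x = 0.

Step 1: f(3, -2) = 0, so P lies on C.
Step 2: partial derivatives
  f_x(x, y) = -3*x**2 + 2*x*y - 4*x + y**2 - y - 1, f_y(x, y) = x**2 + 2*x*y - x - 2*y + 2.
  f_x(P) = -46, f_y(P) = 0 (gradient nonzero, so P is smooth).
Step 3: tangent line at P: -46·(x − 3) + 0·(y − -2) = 0.
Expanding: 138 - 46*x = 0.


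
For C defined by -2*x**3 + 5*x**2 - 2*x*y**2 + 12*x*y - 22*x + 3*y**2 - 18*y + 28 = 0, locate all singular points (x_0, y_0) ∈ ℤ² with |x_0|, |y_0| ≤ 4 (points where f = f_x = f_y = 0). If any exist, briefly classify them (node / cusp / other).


Singular points: {(1, 3)}; classification: node.

Compute partial derivatives:
  f_x = -6*x**2 + 10*x - 2*y**2 + 12*y - 22.
  f_y = -4*x*y + 12*x + 6*y - 18.
Scan x_0 ∈ {−4, ..., 4}. For each x_0, f_y(x_0, y) is a polynomial in y; find its integer roots y ∈ {−4, ..., 4}, then test f_x and f at those candidates.
  x = -4: f_y(-4, y) = 22*y - 66; vanishes at y ∈ {3}. (-4, 3): f_x = -140 ≠ 0.
  x = -3: f_y(-3, y) = 18*y - 54; vanishes at y ∈ {3}. (-3, 3): f_x = -88 ≠ 0.
  x = -2: f_y(-2, y) = 14*y - 42; vanishes at y ∈ {3}. (-2, 3): f_x = -48 ≠ 0.
  x = -1: f_y(-1, y) = 10*y - 30; vanishes at y ∈ {3}. (-1, 3): f_x = -20 ≠ 0.
  x = 0: f_y(0, y) = 6*y - 18; vanishes at y ∈ {3}. (0, 3): f_x = -4 ≠ 0.
  x = 1: f_y(1, y) = 2*y - 6; vanishes at y ∈ {3}. (1, 3): f_x = 0, f = 0 — SINGULAR.
  x = 2: f_y(2, y) = 6 - 2*y; vanishes at y ∈ {3}. (2, 3): f_x = -8 ≠ 0.
  x = 3: f_y(3, y) = 18 - 6*y; vanishes at y ∈ {3}. (3, 3): f_x = -28 ≠ 0.
  x = 4: f_y(4, y) = 30 - 10*y; vanishes at y ∈ {3}. (4, 3): f_x = -60 ≠ 0.
Only singular point on the grid: (1, 3).
Classify: substitute x = 1 + u, y = 3 + v and expand: f = -2*u**3 - u**2 - 2*u*v**2 + v**2.
No constant or linear terms (consistent with a singular point). Quadratic part: -u**2 + v**2. Cubic part: -2*u**3 - 2*u*v**2.
The quadratic part v**2 - u**2 = (v − u)(v + u) splits into two distinct linear factors, so there are two distinct tangent lines y − 3 = ±(x − 1) — this is a node (ordinary double point).
Classification: node.


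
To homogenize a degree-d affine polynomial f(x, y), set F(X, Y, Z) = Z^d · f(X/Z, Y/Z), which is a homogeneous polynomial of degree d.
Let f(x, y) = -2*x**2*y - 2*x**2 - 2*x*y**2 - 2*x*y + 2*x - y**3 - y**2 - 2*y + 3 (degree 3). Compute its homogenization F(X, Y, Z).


F(X, Y, Z) = -2*X**2*Y - 2*X**2*Z - 2*X*Y**2 - 2*X*Y*Z + 2*X*Z**2 - Y**3 - Y**2*Z - 2*Y*Z**2 + 3*Z**3

deg(f) = 3.
Substitute x = X/Z, y = Y/Z into f, then multiply by Z^3.
  monomial -2·x^2·y^1 ↦ -2·X^2·Y^1·Z^0.
  monomial -2·x^2·y^0 ↦ -2·X^2·Y^0·Z^1.
  monomial -2·x^1·y^2 ↦ -2·X^1·Y^2·Z^0.
  monomial -2·x^1·y^1 ↦ -2·X^1·Y^1·Z^1.
  monomial 2·x^1·y^0 ↦ 2·X^1·Y^0·Z^2.
  monomial -1·x^0·y^3 ↦ -1·X^0·Y^3·Z^0.
  monomial -1·x^0·y^2 ↦ -1·X^0·Y^2·Z^1.
  monomial -2·x^0·y^1 ↦ -2·X^0·Y^1·Z^2.
  monomial 3·x^0·y^0 ↦ 3·X^0·Y^0·Z^3.
Collecting: F(X, Y, Z) = -2*X**2*Y - 2*X**2*Z - 2*X*Y**2 - 2*X*Y*Z + 2*X*Z**2 - Y**3 - Y**2*Z - 2*Y*Z**2 + 3*Z**3.


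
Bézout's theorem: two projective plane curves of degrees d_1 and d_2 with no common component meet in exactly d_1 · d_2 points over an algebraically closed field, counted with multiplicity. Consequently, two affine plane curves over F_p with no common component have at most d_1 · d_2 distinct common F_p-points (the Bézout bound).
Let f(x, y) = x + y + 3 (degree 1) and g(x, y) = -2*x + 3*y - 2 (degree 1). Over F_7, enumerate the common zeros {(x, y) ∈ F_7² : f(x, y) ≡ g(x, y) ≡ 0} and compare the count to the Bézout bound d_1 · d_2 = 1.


Common zeros: {(2, 2)}; count = 1; Bézout bound = 1.

deg(f) = 1, deg(g) = 1, so Bézout bound = 1.
Scan x ∈ F_7. For each x, list the y ∈ F_7 with f(x, y) ≡ 0 and those with g(x, y) ≡ 0 (mod 7); the common zeros in that column are the intersection.
  x = 0: f ≡ 0 at y ∈ {4}; g ≡ 0 at y ∈ {3}; common: ∅.
  x = 1: f ≡ 0 at y ∈ {3}; g ≡ 0 at y ∈ {6}; common: ∅.
  x = 2: f ≡ 0 at y ∈ {2}; g ≡ 0 at y ∈ {2}; common: {2}.
  x = 3: f ≡ 0 at y ∈ {1}; g ≡ 0 at y ∈ {5}; common: ∅.
  x = 4: f ≡ 0 at y ∈ {0}; g ≡ 0 at y ∈ {1}; common: ∅.
  x = 5: f ≡ 0 at y ∈ {6}; g ≡ 0 at y ∈ {4}; common: ∅.
  x = 6: f ≡ 0 at y ∈ {5}; g ≡ 0 at y ∈ {0}; common: ∅.
Collecting: common zeros = {(2, 2)}, so the count is 1.
Comparison with the Bézout bound: 1 ≤ 1 = deg(f)·deg(g), as expected for curves with no common component (the bound is attained).


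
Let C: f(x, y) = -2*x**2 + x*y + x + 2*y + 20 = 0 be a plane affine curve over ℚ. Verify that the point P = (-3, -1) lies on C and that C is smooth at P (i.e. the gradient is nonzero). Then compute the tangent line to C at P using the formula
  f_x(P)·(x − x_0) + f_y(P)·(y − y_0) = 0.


Tangent line at P: 12*x - y + 35 = 0.

Step 1: f(-3, -1) = 0, so P lies on C.
Step 2: partial derivatives
  f_x(x, y) = -4*x + y + 1, f_y(x, y) = x + 2.
  f_x(P) = 12, f_y(P) = -1 (gradient nonzero, so P is smooth).
Step 3: tangent line at P: 12·(x − -3) + -1·(y − -1) = 0.
Expanding: 12*x - y + 35 = 0.


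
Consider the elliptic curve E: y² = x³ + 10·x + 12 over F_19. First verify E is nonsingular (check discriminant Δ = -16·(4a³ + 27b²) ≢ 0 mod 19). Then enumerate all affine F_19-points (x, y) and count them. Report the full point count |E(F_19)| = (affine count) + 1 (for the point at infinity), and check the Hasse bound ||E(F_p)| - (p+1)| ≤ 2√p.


Affine points = {(1, 2), (1, 17), (5, 4), (5, 15), (7, 8), (7, 11), (11, 3), (11, 16), (12, 6), (12, 13), (18, 1), (18, 18)}; affine count = 12; |E(F_19)| = 13.

Discriminant check: Δ ∝ 4a³ + 27b² = 4·10³ + 27·12² = 4·1000 + 27·144 ≡ 3 (mod 19). Nonzero ⇒ E is nonsingular.
For each x ∈ F_19, compute rhs = x³ + 10·x + 12 mod 19, then count y ∈ F_19 with y² ≡ rhs.
  x = 0: rhs = 12, matching y values: none (0 points).
  x = 1: rhs = 4, matching y values: 2, 17 (2 points).
  x = 2: rhs = 2, matching y values: none (0 points).
  x = 3: rhs = 12, matching y values: none (0 points).
  x = 4: rhs = 2, matching y values: none (0 points).
  x = 5: rhs = 16, matching y values: 4, 15 (2 points).
  x = 6: rhs = 3, matching y values: none (0 points).
  x = 7: rhs = 7, matching y values: 8, 11 (2 points).
  x = 8: rhs = 15, matching y values: none (0 points).
  x = 9: rhs = 14, matching y values: none (0 points).
  x = 10: rhs = 10, matching y values: none (0 points).
  x = 11: rhs = 9, matching y values: 3, 16 (2 points).
  x = 12: rhs = 17, matching y values: 6, 13 (2 points).
  x = 13: rhs = 2, matching y values: none (0 points).
  x = 14: rhs = 8, matching y values: none (0 points).
  x = 15: rhs = 3, matching y values: none (0 points).
  x = 16: rhs = 12, matching y values: none (0 points).
  x = 17: rhs = 3, matching y values: none (0 points).
  x = 18: rhs = 1, matching y values: 1, 18 (2 points).
Total affine count: 12.
Full point count |E(F_19)| = 12 + 1 = 13.
Hasse bound: |13 − (19+1)| = |-7| = 7 ≤ 2√19 ≈ 8.7178 ✓.


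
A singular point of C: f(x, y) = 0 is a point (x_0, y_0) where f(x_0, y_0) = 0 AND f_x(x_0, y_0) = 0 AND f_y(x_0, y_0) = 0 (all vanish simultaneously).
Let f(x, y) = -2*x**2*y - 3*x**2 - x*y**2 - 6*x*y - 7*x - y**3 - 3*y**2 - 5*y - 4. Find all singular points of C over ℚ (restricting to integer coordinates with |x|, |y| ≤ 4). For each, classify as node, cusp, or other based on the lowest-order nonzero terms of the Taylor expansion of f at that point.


Singular points: {(-1, -1)}; classification: node.

Compute partial derivatives:
  f_x = -4*x*y - 6*x - y**2 - 6*y - 7.
  f_y = -2*x**2 - 2*x*y - 6*x - 3*y**2 - 6*y - 5.
Scan x_0 ∈ {−4, ..., 4}. For each x_0, f_y(x_0, y) is a polynomial in y; find its integer roots y ∈ {−4, ..., 4}, then test f_x and f at those candidates.
  x = -4: f_y(-4, y) = -3*y**2 + 2*y - 13; no integer root y with |y| ≤ 4.
  x = -3: f_y(-3, y) = -3*y**2 - 5; no integer root y with |y| ≤ 4.
  x = -2: f_y(-2, y) = -3*y**2 - 2*y - 1; no integer root y with |y| ≤ 4.
  x = -1: f_y(-1, y) = -3*y**2 - 4*y - 1; vanishes at y ∈ {-1}. (-1, -1): f_x = 0, f = 0 — SINGULAR.
  x = 0: f_y(0, y) = -3*y**2 - 6*y - 5; no integer root y with |y| ≤ 4.
  x = 1: f_y(1, y) = -3*y**2 - 8*y - 13; no integer root y with |y| ≤ 4.
  x = 2: f_y(2, y) = -3*y**2 - 10*y - 25; no integer root y with |y| ≤ 4.
  x = 3: f_y(3, y) = -3*y**2 - 12*y - 41; no integer root y with |y| ≤ 4.
  x = 4: f_y(4, y) = -3*y**2 - 14*y - 61; no integer root y with |y| ≤ 4.
Only singular point on the grid: (-1, -1).
Classify: substitute x = -1 + u, y = -1 + v and expand: f = -2*u**2*v - u**2 - u*v**2 - v**3 + v**2.
No constant or linear terms (consistent with a singular point). Quadratic part: -u**2 + v**2. Cubic part: -2*u**2*v - u*v**2 - v**3.
The quadratic part v**2 - u**2 = (v − u)(v + u) splits into two distinct linear factors, so there are two distinct tangent lines y − -1 = ±(x − -1) — this is a node (ordinary double point).
Classification: node.


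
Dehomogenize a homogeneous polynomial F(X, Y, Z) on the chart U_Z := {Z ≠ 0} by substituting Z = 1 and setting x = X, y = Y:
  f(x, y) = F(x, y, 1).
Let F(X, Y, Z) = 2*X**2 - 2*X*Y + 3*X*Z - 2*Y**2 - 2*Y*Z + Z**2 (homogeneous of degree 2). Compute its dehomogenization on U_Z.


f(x, y) = 2*x**2 - 2*x*y + 3*x - 2*y**2 - 2*y + 1

On U_Z we set Z = 1. Each monomial c·X^i·Y^j·Z^k in F becomes c·x^i·y^j·1^k = c·x^i·y^j.
Substituting Z = 1: F(X, Y, 1) = 2*x**2 - 2*x*y + 3*x - 2*y**2 - 2*y + 1.
Note: deg(f) ≤ deg(F) = 2; strict inequality happens when F is divisible by Z (lost terms).


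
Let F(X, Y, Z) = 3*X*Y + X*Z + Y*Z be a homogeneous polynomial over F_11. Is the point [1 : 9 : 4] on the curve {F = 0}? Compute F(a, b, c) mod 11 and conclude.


F(1,9,4) ≡ 1 (mod 11); P is NOT on the curve.

Evaluate F(1, 9, 4) term-by-term (mod 11).
  3*X*Y ↦ 3·1·9·1 = 27
  X*Z ↦ 1·1·1·4 = 4
  Y*Z ↦ 1·1·9·4 = 36
Sum: F(1, 9, 4) = (27) + (4) + (36) = 67.
Reducing mod 11: 67 ≡ 1 (mod 11).
Since F(a, b, c) ≡ 1 ≠ 0 (mod 11), P does NOT lie on the curve.


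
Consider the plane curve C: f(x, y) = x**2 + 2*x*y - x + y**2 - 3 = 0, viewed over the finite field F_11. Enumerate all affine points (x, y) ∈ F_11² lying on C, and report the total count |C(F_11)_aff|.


Affine F_11-points: {(0, 5), (0, 6), (1, 1), (1, 8), (2, 2), (2, 5), (6, 2), (6, 8), (8, 3), (9, 1), (9, 3)}; count = 11.

For each of the 121 pairs (x, y) ∈ F_11², evaluate f(x, y) mod 11. Record the zeros.
  x = 0: [0↦8, 1↦9, 2↦1, 3↦6, 4↦2, 5↦0, 6↦0, 7↦2, 8↦6, 9↦1, 10↦9]  zeros at y ∈ {5, 6}
  x = 1: [0↦8, 1↦0, 2↦5, 3↦1, 4↦10, 5↦10, 6↦1, 7↦5, 8↦0, 9↦8, 10↦7]  zeros at y ∈ {1, 8}
  x = 2: [0↦10, 1↦4, 2↦0, 3↦9, 4↦9, 5↦0, 6↦4, 7↦10, 8↦7, 9↦6, 10↦7]  zeros at y ∈ {2, 5}
  x = 3: [0↦3, 1↦10, 2↦8, 3↦8, 4↦10, 5↦3, 6↦9, 7↦6, 8↦5, 9↦6, 10↦9]  zeros at y ∈ ∅
  x = 4: [0↦9, 1↦7, 2↦7, 3↦9, 4↦2, 5↦8, 6↦5, 7↦4, 8↦5, 9↦8, 10↦2]  zeros at y ∈ ∅
  x = 5: [0↦6, 1↦6, 2↦8, 3↦1, 4↦7, 5↦4, 6↦3, 7↦4, 8↦7, 9↦1, 10↦8]  zeros at y ∈ ∅
  x = 6: [0↦5, 1↦7, 2↦0, 3↦6, 4↦3, 5↦2, 6↦3, 7↦6, 8↦0, 9↦7, 10↦5]  zeros at y ∈ {2, 8}
  x = 7: [0↦6, 1↦10, 2↦5, 3↦2, 4↦1, 5↦2, 6↦5, 7↦10, 8↦6, 9↦4, 10↦4]  zeros at y ∈ ∅
  x = 8: [0↦9, 1↦4, 2↦1, 3↦0, 4↦1, 5↦4, 6↦9, 7↦5, 8↦3, 9↦3, 10↦5]  zeros at y ∈ {3}
  x = 9: [0↦3, 1↦0, 2↦10, 3↦0, 4↦3, 5↦8, 6↦4, 7↦2, 8↦2, 9↦4, 10↦8]  zeros at y ∈ {1, 3}
  x = 10: [0↦10, 1↦9, 2↦10, 3↦2, 4↦7, 5↦3, 6↦1, 7↦1, 8↦3, 9↦7, 10↦2]  zeros at y ∈ ∅
Collecting zeros: affine points = {(0, 5), (0, 6), (1, 1), (1, 8), (2, 2), (2, 5), (6, 2), (6, 8), (8, 3), (9, 1), (9, 3)}.
Total count |C(F_11)_aff| = 11.


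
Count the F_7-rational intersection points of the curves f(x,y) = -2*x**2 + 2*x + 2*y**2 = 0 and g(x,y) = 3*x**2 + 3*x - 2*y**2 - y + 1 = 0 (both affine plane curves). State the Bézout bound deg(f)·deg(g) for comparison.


Common zeros: {(1, 0), (6, 4)}; count = 2; Bézout bound = 4.

deg(f) = 2, deg(g) = 2, so Bézout bound = 4.
Scan x ∈ F_7. For each x, list the y ∈ F_7 with f(x, y) ≡ 0 and those with g(x, y) ≡ 0 (mod 7); the common zeros in that column are the intersection.
  x = 0: f ≡ 0 at y ∈ {0}; g ≡ 0 at y ∈ {4, 6}; common: ∅.
  x = 1: f ≡ 0 at y ∈ {0}; g ≡ 0 at y ∈ {0, 3}; common: {0}.
  x = 2: f ≡ 0 at y ∈ {3, 4}; g ≡ 0 at y ∈ ∅; common: ∅.
  x = 3: f ≡ 0 at y ∈ ∅; g ≡ 0 at y ∈ ∅; common: ∅.
  x = 4: f ≡ 0 at y ∈ ∅; g ≡ 0 at y ∈ ∅; common: ∅.
  x = 5: f ≡ 0 at y ∈ ∅; g ≡ 0 at y ∈ {0, 3}; common: ∅.
  x = 6: f ≡ 0 at y ∈ {3, 4}; g ≡ 0 at y ∈ {4, 6}; common: {4}.
Collecting: common zeros = {(1, 0), (6, 4)}, so the count is 2.
Comparison with the Bézout bound: 2 ≤ 4 = deg(f)·deg(g), as expected for curves with no common component (the affine F_7-count falls short of the bound because intersections may lie at infinity, over extension fields, or carry multiplicity).
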